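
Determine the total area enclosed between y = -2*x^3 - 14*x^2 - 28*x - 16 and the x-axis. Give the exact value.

The curve meets the x-axis where -2*x^3 - 14*x^2 - 28*x - 16 = 0, i.e. -2*(x + 1)*(x + 2)*(x + 4) = 0, at x = -4, -2, -1.
On [-4, -2] the curve lies below the axis; ∫[-4,-2] (-2*x^3 - 14*x^2 - 28*x - 16) dx = -16/3, giving area 16/3.
On [-2, -1] the curve lies above the axis; ∫[-2,-1] (-2*x^3 - 14*x^2 - 28*x - 16) dx = 5/6, giving area 5/6.
Total area = 16/3 + 5/6 = 37/6.

37/6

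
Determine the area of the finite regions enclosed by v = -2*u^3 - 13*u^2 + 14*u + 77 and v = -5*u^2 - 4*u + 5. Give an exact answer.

1741/6

Set the curves equal: -2*u^3 - 13*u^2 + 14*u + 77 = -5*u^2 - 4*u + 5, so -2*u^3 - 8*u^2 + 18*u + 72 = 0, which factors as -2*(u - 3)*(u + 3)*(u + 4) = 0. The curves meet at u = -4, -3, 3.
On [-4, -3], v = -5*u^2 - 4*u + 5 is on top; that piece has area ∫[-4,-3] (-(-2*u^3 - 8*u^2 + 18*u + 72)) du = 13/6.
On [-3, 3], v = -2*u^3 - 13*u^2 + 14*u + 77 is on top; that piece has area ∫[-3,3] (-2*u^3 - 8*u^2 + 18*u + 72) du = 288.
Total enclosed area = 13/6 + 288 = 1741/6.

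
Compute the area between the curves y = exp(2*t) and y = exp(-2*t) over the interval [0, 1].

On [0, 1], (exp(2*t)) - (exp(-2*t)) = exp(2*t) - exp(-2*t) is ≥ 0 throughout, so the area is a single integral of |exp(2*t) - exp(-2*t)|.
∫[0,1] (exp(2*t) - exp(-2*t)) dt = -1 + exp(-2)/2 + exp(2)/2.

-1 + exp(-2)/2 + exp(2)/2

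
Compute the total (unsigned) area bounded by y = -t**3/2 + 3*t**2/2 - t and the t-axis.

1/4

The curve meets the t-axis where -t**3/2 + 3*t**2/2 - t = 0, i.e. -t*(t - 2)*(t - 1)/2 = 0, at t = 0, 1, 2.
On [0, 1] the curve lies below the axis; ∫[0,1] (-t**3/2 + 3*t**2/2 - t) dt = -1/8, giving area 1/8.
On [1, 2] the curve lies above the axis; ∫[1,2] (-t**3/2 + 3*t**2/2 - t) dt = 1/8, giving area 1/8.
Total area = 1/8 + 1/8 = 1/4.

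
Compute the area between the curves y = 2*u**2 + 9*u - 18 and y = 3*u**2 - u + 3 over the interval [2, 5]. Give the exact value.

The difference (2*u**2 + 9*u - 18) - (3*u**2 - u + 3) = -u**2 + 10*u - 21 changes sign at u = 3 inside [2, 5], so split the integral there.
∫[2,3] (-u**2 + 10*u - 21) du = -7/3; the area of that piece is 7/3.
∫[3,5] (-u**2 + 10*u - 21) du = 16/3.
Total area = 7/3 + 16/3 = 23/3.

23/3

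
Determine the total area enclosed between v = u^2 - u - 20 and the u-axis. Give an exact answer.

243/2

The curve meets the u-axis where u^2 - u - 20 = 0, i.e. (u - 5)*(u + 4) = 0, at u = -4, 5.
On [-4, 5] the curve lies below the axis; ∫[-4,5] (u^2 - u - 20) du = -243/2, giving area 243/2.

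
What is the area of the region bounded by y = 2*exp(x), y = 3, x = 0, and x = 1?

-7 - 6*log(2) + 2*exp(1) + 6*log(3)

The difference (2*exp(x)) - (3) = 2*exp(x) - 3 changes sign at x = log(3/2) inside [0, 1], so split the integral there.
∫[0,log(3/2)] (2*exp(x) - 3) dx = log(8/27) + 1; the area of that piece is -1 + log(27/8).
∫[log(3/2),1] (2*exp(x) - 3) dx = -6 - 3*log(2) + 3*log(3) + 2*exp(1).
Total area = (-1 + log(27/8)) + (-6 - 3*log(2) + 3*log(3) + 2*exp(1)) = -7 - 6*log(2) + 2*exp(1) + 6*log(3).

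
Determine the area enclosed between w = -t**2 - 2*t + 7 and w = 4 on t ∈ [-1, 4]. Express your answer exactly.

The difference (-t**2 - 2*t + 7) - (4) = -t**2 - 2*t + 3 changes sign at t = 1 inside [-1, 4], so split the integral there.
∫[-1,1] (-t**2 - 2*t + 3) dt = 16/3.
∫[1,4] (-t**2 - 2*t + 3) dt = -27; the area of that piece is 27.
Total area = 16/3 + 27 = 97/3.

97/3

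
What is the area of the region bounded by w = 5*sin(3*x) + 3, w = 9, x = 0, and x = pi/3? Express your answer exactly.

-10/3 + 2*pi

On [0, pi/3], (5*sin(3*x) + 3) - (9) = 5*sin(3*x) - 6 is ≤ 0 throughout, so the area is a single integral of |5*sin(3*x) - 6|.
∫[0,pi/3] (5*sin(3*x) - 6) dx = 10/3 - 2*pi; the area of that piece is -10/3 + 2*pi.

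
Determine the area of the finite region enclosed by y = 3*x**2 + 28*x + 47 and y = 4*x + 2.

4

Set the curves equal: 3*x**2 + 28*x + 47 = 4*x + 2, so 3*x**2 + 24*x + 45 = 0, which factors as 3*(x + 3)*(x + 5) = 0. The curves meet at x = -5, -3.
On [-5, -3], y = 4*x + 2 is on top; that piece has area ∫[-5,-3] (-(3*x**2 + 24*x + 45)) dx = 4.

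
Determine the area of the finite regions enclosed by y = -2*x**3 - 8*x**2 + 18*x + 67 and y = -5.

1741/6

Set the curves equal: -2*x**3 - 8*x**2 + 18*x + 67 = -5, so -2*x**3 - 8*x**2 + 18*x + 72 = 0, which factors as -2*(x - 3)*(x + 3)*(x + 4) = 0. The curves meet at x = -4, -3, 3.
On [-4, -3], y = -5 is on top; that piece has area ∫[-4,-3] (-(-2*x**3 - 8*x**2 + 18*x + 72)) dx = 13/6.
On [-3, 3], y = -2*x**3 - 8*x**2 + 18*x + 67 is on top; that piece has area ∫[-3,3] (-2*x**3 - 8*x**2 + 18*x + 72) dx = 288.
Total enclosed area = 13/6 + 288 = 1741/6.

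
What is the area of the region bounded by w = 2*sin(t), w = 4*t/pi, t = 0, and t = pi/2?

2 - pi/2

On [0, pi/2], (2*sin(t)) - (4*t/pi) = -4*t/pi + 2*sin(t) is ≥ 0 throughout, so the area is a single integral of |-4*t/pi + 2*sin(t)|.
∫[0,pi/2] (-4*t/pi + 2*sin(t)) dt = 2 - pi/2.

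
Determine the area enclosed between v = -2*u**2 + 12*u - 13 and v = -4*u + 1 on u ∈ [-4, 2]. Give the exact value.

The difference (-2*u**2 + 12*u - 13) - (-4*u + 1) = -2*u**2 + 16*u - 14 changes sign at u = 1 inside [-4, 2], so split the integral there.
∫[-4,1] (-2*u**2 + 16*u - 14) du = -700/3; the area of that piece is 700/3.
∫[1,2] (-2*u**2 + 16*u - 14) du = 16/3.
Total area = 700/3 + 16/3 = 716/3.

716/3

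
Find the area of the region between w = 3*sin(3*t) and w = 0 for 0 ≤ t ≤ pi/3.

On [0, pi/3], (3*sin(3*t)) - (0) = 3*sin(3*t) is ≥ 0 throughout, so the area is a single integral of |3*sin(3*t)|.
∫[0,pi/3] (3*sin(3*t)) dt = 2.

2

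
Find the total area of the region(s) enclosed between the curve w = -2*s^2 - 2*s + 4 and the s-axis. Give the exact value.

9

The curve meets the s-axis where -2*s^2 - 2*s + 4 = 0, i.e. -2*(s - 1)*(s + 2) = 0, at s = -2, 1.
On [-2, 1] the curve lies above the axis; ∫[-2,1] (-2*s^2 - 2*s + 4) ds = 9, giving area 9.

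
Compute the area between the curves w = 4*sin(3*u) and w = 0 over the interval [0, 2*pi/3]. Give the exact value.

The difference (4*sin(3*u)) - (0) = 4*sin(3*u) changes sign at u = pi/3 inside [0, 2*pi/3], so split the integral there.
∫[0,pi/3] (4*sin(3*u)) du = 8/3.
∫[pi/3,2*pi/3] (4*sin(3*u)) du = -8/3; the area of that piece is 8/3.
Total area = 8/3 + 8/3 = 16/3.

16/3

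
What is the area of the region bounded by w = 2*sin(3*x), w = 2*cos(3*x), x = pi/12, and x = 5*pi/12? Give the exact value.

4*sqrt(2)/3

On [pi/12, 5*pi/12], (2*sin(3*x)) - (2*cos(3*x)) = 2*sin(3*x) - 2*cos(3*x) is ≥ 0 throughout, so the area is a single integral of |2*sin(3*x) - 2*cos(3*x)|.
∫[pi/12,5*pi/12] (2*sin(3*x) - 2*cos(3*x)) dx = 4*sqrt(2)/3.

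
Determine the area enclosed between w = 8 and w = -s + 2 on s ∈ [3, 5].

On [3, 5], (8) - (-s + 2) = s + 6 is ≥ 0 throughout, so the area is a single integral of |s + 6|.
∫[3,5] (s + 6) ds = 20.

20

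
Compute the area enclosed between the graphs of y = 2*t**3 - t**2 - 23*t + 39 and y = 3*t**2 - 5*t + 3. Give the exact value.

443/3

Set the curves equal: 2*t**3 - t**2 - 23*t + 39 = 3*t**2 - 5*t + 3, so 2*t**3 - 4*t**2 - 18*t + 36 = 0, which factors as 2*(t - 3)*(t - 2)*(t + 3) = 0. The curves meet at t = -3, 2, 3.
On [-3, 2], y = 2*t**3 - t**2 - 23*t + 39 is on top; that piece has area ∫[-3,2] (2*t**3 - 4*t**2 - 18*t + 36) dt = 875/6.
On [2, 3], y = 3*t**2 - 5*t + 3 is on top; that piece has area ∫[2,3] (-(2*t**3 - 4*t**2 - 18*t + 36)) dt = 11/6.
Total enclosed area = 875/6 + 11/6 = 443/3.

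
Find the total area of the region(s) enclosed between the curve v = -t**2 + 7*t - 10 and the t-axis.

9/2

The curve meets the t-axis where -t**2 + 7*t - 10 = 0, i.e. -(t - 5)*(t - 2) = 0, at t = 2, 5.
On [2, 5] the curve lies above the axis; ∫[2,5] (-t**2 + 7*t - 10) dt = 9/2, giving area 9/2.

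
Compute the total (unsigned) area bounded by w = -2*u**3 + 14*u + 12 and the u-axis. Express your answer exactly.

131/2

The curve meets the u-axis where -2*u**3 + 14*u + 12 = 0, i.e. -2*(u - 3)*(u + 1)*(u + 2) = 0, at u = -2, -1, 3.
On [-2, -1] the curve lies below the axis; ∫[-2,-1] (-2*u**3 + 14*u + 12) du = -3/2, giving area 3/2.
On [-1, 3] the curve lies above the axis; ∫[-1,3] (-2*u**3 + 14*u + 12) du = 64, giving area 64.
Total area = 3/2 + 64 = 131/2.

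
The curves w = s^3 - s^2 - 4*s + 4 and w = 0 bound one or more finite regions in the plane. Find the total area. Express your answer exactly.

71/6

Set the curves equal: s^3 - s^2 - 4*s + 4 = 0, so s^3 - s^2 - 4*s + 4 = 0, which factors as (s - 2)*(s - 1)*(s + 2) = 0. The curves meet at s = -2, 1, 2.
On [-2, 1], w = s^3 - s^2 - 4*s + 4 is on top; that piece has area ∫[-2,1] (s^3 - s^2 - 4*s + 4) ds = 45/4.
On [1, 2], w = 0 is on top; that piece has area ∫[1,2] (-(s^3 - s^2 - 4*s + 4)) ds = 7/12.
Total enclosed area = 45/4 + 7/12 = 71/6.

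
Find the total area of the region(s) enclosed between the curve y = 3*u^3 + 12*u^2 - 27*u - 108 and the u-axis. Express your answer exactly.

The curve meets the u-axis where 3*u^3 + 12*u^2 - 27*u - 108 = 0, i.e. 3*(u - 3)*(u + 3)*(u + 4) = 0, at u = -4, -3, 3.
On [-4, -3] the curve lies above the axis; ∫[-4,-3] (3*u^3 + 12*u^2 - 27*u - 108) du = 13/4, giving area 13/4.
On [-3, 3] the curve lies below the axis; ∫[-3,3] (3*u^3 + 12*u^2 - 27*u - 108) du = -432, giving area 432.
Total area = 13/4 + 432 = 1741/4.

1741/4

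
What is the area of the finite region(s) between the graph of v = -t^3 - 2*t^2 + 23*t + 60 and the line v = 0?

The curve meets the t-axis where -t^3 - 2*t^2 + 23*t + 60 = 0, i.e. -(t - 5)*(t + 3)*(t + 4) = 0, at t = -4, -3, 5.
On [-4, -3] the curve lies below the axis; ∫[-4,-3] (-t^3 - 2*t^2 + 23*t + 60) dt = -17/12, giving area 17/12.
On [-3, 5] the curve lies above the axis; ∫[-3,5] (-t^3 - 2*t^2 + 23*t + 60) dt = 1280/3, giving area 1280/3.
Total area = 17/12 + 1280/3 = 5137/12.

5137/12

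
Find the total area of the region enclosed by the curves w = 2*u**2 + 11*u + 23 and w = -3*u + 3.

Set the curves equal: 2*u**2 + 11*u + 23 = -3*u + 3, so 2*u**2 + 14*u + 20 = 0, which factors as 2*(u + 2)*(u + 5) = 0. The curves meet at u = -5, -2.
On [-5, -2], w = -3*u + 3 is on top; that piece has area ∫[-5,-2] (-(2*u**2 + 14*u + 20)) du = 9.

9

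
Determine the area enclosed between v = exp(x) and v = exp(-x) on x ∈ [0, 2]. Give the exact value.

-2 + exp(-2) + exp(2)

On [0, 2], (exp(x)) - (exp(-x)) = exp(x) - exp(-x) is ≥ 0 throughout, so the area is a single integral of |exp(x) - exp(-x)|.
∫[0,2] (exp(x) - exp(-x)) dx = -2 + exp(-2) + exp(2).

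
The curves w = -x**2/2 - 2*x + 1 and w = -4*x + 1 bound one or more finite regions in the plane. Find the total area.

Set the curves equal: -x**2/2 - 2*x + 1 = -4*x + 1, so -x**2/2 + 2*x = 0, which factors as -x*(x - 4)/2 = 0. The curves meet at x = 0, 4.
On [0, 4], w = -x**2/2 - 2*x + 1 is on top; that piece has area ∫[0,4] (-x**2/2 + 2*x) dx = 16/3.

16/3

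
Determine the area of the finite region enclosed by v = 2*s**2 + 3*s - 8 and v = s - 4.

9

Set the curves equal: 2*s**2 + 3*s - 8 = s - 4, so 2*s**2 + 2*s - 4 = 0, which factors as 2*(s - 1)*(s + 2) = 0. The curves meet at s = -2, 1.
On [-2, 1], v = s - 4 is on top; that piece has area ∫[-2,1] (-(2*s**2 + 2*s - 4)) ds = 9.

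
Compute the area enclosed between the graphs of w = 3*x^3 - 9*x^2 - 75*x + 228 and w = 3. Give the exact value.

Set the curves equal: 3*x^3 - 9*x^2 - 75*x + 228 = 3, so 3*x^3 - 9*x^2 - 75*x + 225 = 0, which factors as 3*(x - 5)*(x - 3)*(x + 5) = 0. The curves meet at x = -5, 3, 5.
On [-5, 3], w = 3*x^3 - 9*x^2 - 75*x + 228 is on top; that piece has area ∫[-5,3] (3*x^3 - 9*x^2 - 75*x + 225) dx = 1536.
On [3, 5], w = 3 is on top; that piece has area ∫[3,5] (-(3*x^3 - 9*x^2 - 75*x + 225)) dx = 36.
Total enclosed area = 1536 + 36 = 1572.

1572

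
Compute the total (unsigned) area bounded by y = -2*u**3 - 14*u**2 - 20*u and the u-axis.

The curve meets the u-axis where -2*u**3 - 14*u**2 - 20*u = 0, i.e. -2*u*(u + 2)*(u + 5) = 0, at u = -5, -2, 0.
On [-5, -2] the curve lies below the axis; ∫[-5,-2] (-2*u**3 - 14*u**2 - 20*u) du = -63/2, giving area 63/2.
On [-2, 0] the curve lies above the axis; ∫[-2,0] (-2*u**3 - 14*u**2 - 20*u) du = 32/3, giving area 32/3.
Total area = 63/2 + 32/3 = 253/6.

253/6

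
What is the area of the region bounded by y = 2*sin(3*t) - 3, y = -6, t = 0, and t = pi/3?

4/3 + pi

On [0, pi/3], (2*sin(3*t) - 3) - (-6) = 2*sin(3*t) + 3 is ≥ 0 throughout, so the area is a single integral of |2*sin(3*t) + 3|.
∫[0,pi/3] (2*sin(3*t) + 3) dt = 4/3 + pi.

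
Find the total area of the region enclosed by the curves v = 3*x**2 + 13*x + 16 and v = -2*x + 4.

27/2

Set the curves equal: 3*x**2 + 13*x + 16 = -2*x + 4, so 3*x**2 + 15*x + 12 = 0, which factors as 3*(x + 1)*(x + 4) = 0. The curves meet at x = -4, -1.
On [-4, -1], v = -2*x + 4 is on top; that piece has area ∫[-4,-1] (-(3*x**2 + 15*x + 12)) dx = 27/2.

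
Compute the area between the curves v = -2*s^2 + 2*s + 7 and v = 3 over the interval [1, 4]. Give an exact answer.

59/3

The difference (-2*s^2 + 2*s + 7) - (3) = -2*s^2 + 2*s + 4 changes sign at s = 2 inside [1, 4], so split the integral there.
∫[1,2] (-2*s^2 + 2*s + 4) ds = 7/3.
∫[2,4] (-2*s^2 + 2*s + 4) ds = -52/3; the area of that piece is 52/3.
Total area = 7/3 + 52/3 = 59/3.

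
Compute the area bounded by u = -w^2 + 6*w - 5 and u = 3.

4/3

Both boundary curves give u as a function of w, so integrate with respect to w. Setting them equal: -w^2 + 6*w - 8 = 0, i.e. -(w - 4)*(w - 2) = 0, so they meet at w = 2, 4.
For w in [2, 4], u = -w^2 + 6*w - 5 is on the right; area = ∫[2,4] (-w^2 + 6*w - 8) dw = 4/3.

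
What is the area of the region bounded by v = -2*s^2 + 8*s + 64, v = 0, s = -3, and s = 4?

1246/3

On [-3, 4], (-2*s^2 + 8*s + 64) - (0) = -2*s^2 + 8*s + 64 is ≥ 0 throughout, so the area is a single integral of |-2*s^2 + 8*s + 64|.
∫[-3,4] (-2*s^2 + 8*s + 64) ds = 1246/3.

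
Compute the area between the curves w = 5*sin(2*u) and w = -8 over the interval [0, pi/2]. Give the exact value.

On [0, pi/2], (5*sin(2*u)) - (-8) = 5*sin(2*u) + 8 is ≥ 0 throughout, so the area is a single integral of |5*sin(2*u) + 8|.
∫[0,pi/2] (5*sin(2*u) + 8) du = 5 + 4*pi.

5 + 4*pi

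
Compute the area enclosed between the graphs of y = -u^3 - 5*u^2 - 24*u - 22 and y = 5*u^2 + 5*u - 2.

Set the curves equal: -u^3 - 5*u^2 - 24*u - 22 = 5*u^2 + 5*u - 2, so -u^3 - 10*u^2 - 29*u - 20 = 0, which factors as -(u + 1)*(u + 4)*(u + 5) = 0. The curves meet at u = -5, -4, -1.
On [-5, -4], y = 5*u^2 + 5*u - 2 is on top; that piece has area ∫[-5,-4] (-(-u^3 - 10*u^2 - 29*u - 20)) du = 7/12.
On [-4, -1], y = -u^3 - 5*u^2 - 24*u - 22 is on top; that piece has area ∫[-4,-1] (-u^3 - 10*u^2 - 29*u - 20) du = 45/4.
Total enclosed area = 7/12 + 45/4 = 71/6.

71/6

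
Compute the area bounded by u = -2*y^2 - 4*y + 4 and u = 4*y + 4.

Both boundary curves give u as a function of y, so integrate with respect to y. Setting them equal: -2*y^2 - 8*y = 0, i.e. -2*y*(y + 4) = 0, so they meet at y = -4, 0.
For y in [-4, 0], u = -2*y^2 - 4*y + 4 is on the right; area = ∫[-4,0] (-2*y^2 - 8*y) dy = 64/3.

64/3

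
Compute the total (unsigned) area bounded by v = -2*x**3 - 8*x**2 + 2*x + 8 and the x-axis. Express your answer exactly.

253/6

The curve meets the x-axis where -2*x**3 - 8*x**2 + 2*x + 8 = 0, i.e. -2*(x - 1)*(x + 1)*(x + 4) = 0, at x = -4, -1, 1.
On [-4, -1] the curve lies below the axis; ∫[-4,-1] (-2*x**3 - 8*x**2 + 2*x + 8) dx = -63/2, giving area 63/2.
On [-1, 1] the curve lies above the axis; ∫[-1,1] (-2*x**3 - 8*x**2 + 2*x + 8) dx = 32/3, giving area 32/3.
Total area = 63/2 + 32/3 = 253/6.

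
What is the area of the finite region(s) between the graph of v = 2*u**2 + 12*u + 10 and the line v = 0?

The curve meets the u-axis where 2*u**2 + 12*u + 10 = 0, i.e. 2*(u + 1)*(u + 5) = 0, at u = -5, -1.
On [-5, -1] the curve lies below the axis; ∫[-5,-1] (2*u**2 + 12*u + 10) du = -64/3, giving area 64/3.

64/3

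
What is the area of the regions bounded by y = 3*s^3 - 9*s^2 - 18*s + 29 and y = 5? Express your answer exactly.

243/2

Set the curves equal: 3*s^3 - 9*s^2 - 18*s + 29 = 5, so 3*s^3 - 9*s^2 - 18*s + 24 = 0, which factors as 3*(s - 4)*(s - 1)*(s + 2) = 0. The curves meet at s = -2, 1, 4.
On [-2, 1], y = 3*s^3 - 9*s^2 - 18*s + 29 is on top; that piece has area ∫[-2,1] (3*s^3 - 9*s^2 - 18*s + 24) ds = 243/4.
On [1, 4], y = 5 is on top; that piece has area ∫[1,4] (-(3*s^3 - 9*s^2 - 18*s + 24)) ds = 243/4.
Total enclosed area = 243/4 + 243/4 = 243/2.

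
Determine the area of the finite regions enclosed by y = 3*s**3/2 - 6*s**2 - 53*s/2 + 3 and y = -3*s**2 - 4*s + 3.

Set the curves equal: 3*s**3/2 - 6*s**2 - 53*s/2 + 3 = -3*s**2 - 4*s + 3, so 3*s**3/2 - 3*s**2 - 45*s/2 = 0, which factors as 3*s*(s - 5)*(s + 3)/2 = 0. The curves meet at s = -3, 0, 5.
On [-3, 0], y = 3*s**3/2 - 6*s**2 - 53*s/2 + 3 is on top; that piece has area ∫[-3,0] (3*s**3/2 - 3*s**2 - 45*s/2) ds = 351/8.
On [0, 5], y = -3*s**2 - 4*s + 3 is on top; that piece has area ∫[0,5] (-(3*s**3/2 - 3*s**2 - 45*s/2)) ds = 1375/8.
Total enclosed area = 351/8 + 1375/8 = 863/4.

863/4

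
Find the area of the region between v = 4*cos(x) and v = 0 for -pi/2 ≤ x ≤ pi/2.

8

On [-pi/2, pi/2], (4*cos(x)) - (0) = 4*cos(x) is ≥ 0 throughout, so the area is a single integral of |4*cos(x)|.
∫[-pi/2,pi/2] (4*cos(x)) dx = 8.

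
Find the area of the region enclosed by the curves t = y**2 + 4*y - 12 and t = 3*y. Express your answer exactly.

343/6

Both boundary curves give t as a function of y, so integrate with respect to y. Setting them equal: y**2 + y - 12 = 0, i.e. (y - 3)*(y + 4) = 0, so they meet at y = -4, 3.
For y in [-4, 3], t = y**2 + 4*y - 12 is on the left; area = ∫[-4,3] (-(y**2 + y - 12)) dy = 343/6.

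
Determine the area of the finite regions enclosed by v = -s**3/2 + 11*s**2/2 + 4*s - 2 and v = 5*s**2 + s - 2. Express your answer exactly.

253/24

Set the curves equal: -s**3/2 + 11*s**2/2 + 4*s - 2 = 5*s**2 + s - 2, so -s**3/2 + s**2/2 + 3*s = 0, which factors as -s*(s - 3)*(s + 2)/2 = 0. The curves meet at s = -2, 0, 3.
On [-2, 0], v = 5*s**2 + s - 2 is on top; that piece has area ∫[-2,0] (-(-s**3/2 + s**2/2 + 3*s)) ds = 8/3.
On [0, 3], v = -s**3/2 + 11*s**2/2 + 4*s - 2 is on top; that piece has area ∫[0,3] (-s**3/2 + s**2/2 + 3*s) ds = 63/8.
Total enclosed area = 8/3 + 63/8 = 253/24.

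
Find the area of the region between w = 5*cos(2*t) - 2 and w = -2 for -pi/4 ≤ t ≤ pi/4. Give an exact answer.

On [-pi/4, pi/4], (5*cos(2*t) - 2) - (-2) = 5*cos(2*t) is ≥ 0 throughout, so the area is a single integral of |5*cos(2*t)|.
∫[-pi/4,pi/4] (5*cos(2*t)) dt = 5.

5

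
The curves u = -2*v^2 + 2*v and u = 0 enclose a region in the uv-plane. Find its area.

1/3

Both boundary curves give u as a function of v, so integrate with respect to v. Setting them equal: -2*v^2 + 2*v = 0, i.e. -2*v*(v - 1) = 0, so they meet at v = 0, 1.
For v in [0, 1], u = -2*v^2 + 2*v is on the right; area = ∫[0,1] (-2*v^2 + 2*v) dv = 1/3.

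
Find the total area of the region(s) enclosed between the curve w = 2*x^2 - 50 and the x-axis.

The curve meets the x-axis where 2*x^2 - 50 = 0, i.e. 2*(x - 5)*(x + 5) = 0, at x = -5, 5.
On [-5, 5] the curve lies below the axis; ∫[-5,5] (2*x^2 - 50) dx = -1000/3, giving area 1000/3.

1000/3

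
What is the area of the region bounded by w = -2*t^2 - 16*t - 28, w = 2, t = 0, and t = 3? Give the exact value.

180

On [0, 3], (-2*t^2 - 16*t - 28) - (2) = -2*t^2 - 16*t - 30 is ≤ 0 throughout, so the area is a single integral of |-2*t^2 - 16*t - 30|.
∫[0,3] (-2*t^2 - 16*t - 30) dt = -180; the area of that piece is 180.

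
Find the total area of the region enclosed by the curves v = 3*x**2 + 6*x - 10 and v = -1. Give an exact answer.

32

Set the curves equal: 3*x**2 + 6*x - 10 = -1, so 3*x**2 + 6*x - 9 = 0, which factors as 3*(x - 1)*(x + 3) = 0. The curves meet at x = -3, 1.
On [-3, 1], v = -1 is on top; that piece has area ∫[-3,1] (-(3*x**2 + 6*x - 9)) dx = 32.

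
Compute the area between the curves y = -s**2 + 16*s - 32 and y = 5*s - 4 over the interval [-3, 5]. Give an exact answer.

The difference (-s**2 + 16*s - 32) - (5*s - 4) = -s**2 + 11*s - 28 changes sign at s = 4 inside [-3, 5], so split the integral there.
∫[-3,4] (-s**2 + 11*s - 28) ds = -1127/6; the area of that piece is 1127/6.
∫[4,5] (-s**2 + 11*s - 28) ds = 7/6.
Total area = 1127/6 + 7/6 = 189.

189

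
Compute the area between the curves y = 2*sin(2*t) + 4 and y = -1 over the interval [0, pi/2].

On [0, pi/2], (2*sin(2*t) + 4) - (-1) = 2*sin(2*t) + 5 is ≥ 0 throughout, so the area is a single integral of |2*sin(2*t) + 5|.
∫[0,pi/2] (2*sin(2*t) + 5) dt = 2 + 5*pi/2.

2 + 5*pi/2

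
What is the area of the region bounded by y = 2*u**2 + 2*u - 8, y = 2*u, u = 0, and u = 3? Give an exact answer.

The difference (2*u**2 + 2*u - 8) - (2*u) = 2*u**2 - 8 changes sign at u = 2 inside [0, 3], so split the integral there.
∫[0,2] (2*u**2 - 8) du = -32/3; the area of that piece is 32/3.
∫[2,3] (2*u**2 - 8) du = 14/3.
Total area = 32/3 + 14/3 = 46/3.

46/3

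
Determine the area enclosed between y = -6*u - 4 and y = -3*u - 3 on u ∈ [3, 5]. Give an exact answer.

26

On [3, 5], (-6*u - 4) - (-3*u - 3) = -3*u - 1 is ≤ 0 throughout, so the area is a single integral of |-3*u - 1|.
∫[3,5] (-3*u - 1) du = -26; the area of that piece is 26.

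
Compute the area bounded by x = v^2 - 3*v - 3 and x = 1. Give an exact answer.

125/6

Both boundary curves give x as a function of v, so integrate with respect to v. Setting them equal: v^2 - 3*v - 4 = 0, i.e. (v - 4)*(v + 1) = 0, so they meet at v = -1, 4.
For v in [-1, 4], x = v^2 - 3*v - 3 is on the left; area = ∫[-1,4] (-(v^2 - 3*v - 4)) dv = 125/6.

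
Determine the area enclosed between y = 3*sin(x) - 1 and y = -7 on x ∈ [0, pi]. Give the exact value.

On [0, pi], (3*sin(x) - 1) - (-7) = 3*sin(x) + 6 is ≥ 0 throughout, so the area is a single integral of |3*sin(x) + 6|.
∫[0,pi] (3*sin(x) + 6) dx = 6 + 6*pi.

6 + 6*pi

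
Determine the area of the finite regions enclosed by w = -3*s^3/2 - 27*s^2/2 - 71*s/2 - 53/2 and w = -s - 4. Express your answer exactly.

12

Set the curves equal: -3*s^3/2 - 27*s^2/2 - 71*s/2 - 53/2 = -s - 4, so -3*s^3/2 - 27*s^2/2 - 69*s/2 - 45/2 = 0, which factors as -3*(s + 1)*(s + 3)*(s + 5)/2 = 0. The curves meet at s = -5, -3, -1.
On [-5, -3], w = -s - 4 is on top; that piece has area ∫[-5,-3] (-(-3*s^3/2 - 27*s^2/2 - 69*s/2 - 45/2)) ds = 6.
On [-3, -1], w = -3*s^3/2 - 27*s^2/2 - 71*s/2 - 53/2 is on top; that piece has area ∫[-3,-1] (-3*s^3/2 - 27*s^2/2 - 69*s/2 - 45/2) ds = 6.
Total enclosed area = 6 + 6 = 12.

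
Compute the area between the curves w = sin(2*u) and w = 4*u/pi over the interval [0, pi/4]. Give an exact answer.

1/2 - pi/8

On [0, pi/4], (sin(2*u)) - (4*u/pi) = -4*u/pi + sin(2*u) is ≥ 0 throughout, so the area is a single integral of |-4*u/pi + sin(2*u)|.
∫[0,pi/4] (-4*u/pi + sin(2*u)) du = 1/2 - pi/8.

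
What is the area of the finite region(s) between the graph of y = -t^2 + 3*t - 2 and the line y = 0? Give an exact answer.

The curve meets the t-axis where -t^2 + 3*t - 2 = 0, i.e. -(t - 2)*(t - 1) = 0, at t = 1, 2.
On [1, 2] the curve lies above the axis; ∫[1,2] (-t^2 + 3*t - 2) dt = 1/6, giving area 1/6.

1/6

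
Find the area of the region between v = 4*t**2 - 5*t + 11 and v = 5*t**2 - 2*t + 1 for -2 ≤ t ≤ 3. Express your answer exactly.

77/2

The difference (4*t**2 - 5*t + 11) - (5*t**2 - 2*t + 1) = -t**2 - 3*t + 10 changes sign at t = 2 inside [-2, 3], so split the integral there.
∫[-2,2] (-t**2 - 3*t + 10) dt = 104/3.
∫[2,3] (-t**2 - 3*t + 10) dt = -23/6; the area of that piece is 23/6.
Total area = 104/3 + 23/6 = 77/2.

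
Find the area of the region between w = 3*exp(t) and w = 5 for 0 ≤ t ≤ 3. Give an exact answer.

The difference (3*exp(t)) - (5) = 3*exp(t) - 5 changes sign at t = log(5/3) inside [0, 3], so split the integral there.
∫[0,log(5/3)] (3*exp(t) - 5) dt = log(243/3125) + 2; the area of that piece is -2 + log(3125/243).
∫[log(5/3),3] (3*exp(t) - 5) dt = -20 - 5*log(3) + 5*log(5) + 3*exp(3).
Total area = (-2 + log(3125/243)) + (-20 - 5*log(3) + 5*log(5) + 3*exp(3)) = -22 - 10*log(3) + 10*log(5) + 3*exp(3).

-22 - 10*log(3) + 10*log(5) + 3*exp(3)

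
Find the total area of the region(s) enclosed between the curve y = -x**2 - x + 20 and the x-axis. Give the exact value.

The curve meets the x-axis where -x**2 - x + 20 = 0, i.e. -(x - 4)*(x + 5) = 0, at x = -5, 4.
On [-5, 4] the curve lies above the axis; ∫[-5,4] (-x**2 - x + 20) dx = 243/2, giving area 243/2.

243/2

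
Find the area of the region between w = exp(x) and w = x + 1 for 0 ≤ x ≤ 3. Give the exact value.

On [0, 3], (exp(x)) - (x + 1) = -x + exp(x) - 1 is ≥ 0 throughout, so the area is a single integral of |-x + exp(x) - 1|.
∫[0,3] (-x + exp(x) - 1) dx = -17/2 + exp(3).

-17/2 + exp(3)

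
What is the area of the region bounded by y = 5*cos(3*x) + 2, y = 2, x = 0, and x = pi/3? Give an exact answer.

The difference (5*cos(3*x) + 2) - (2) = 5*cos(3*x) changes sign at x = pi/6 inside [0, pi/3], so split the integral there.
∫[0,pi/6] (5*cos(3*x)) dx = 5/3.
∫[pi/6,pi/3] (5*cos(3*x)) dx = -5/3; the area of that piece is 5/3.
Total area = 5/3 + 5/3 = 10/3.

10/3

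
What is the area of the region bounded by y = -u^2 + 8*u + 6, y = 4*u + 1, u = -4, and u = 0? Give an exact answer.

116/3

The difference (-u^2 + 8*u + 6) - (4*u + 1) = -u^2 + 4*u + 5 changes sign at u = -1 inside [-4, 0], so split the integral there.
∫[-4,-1] (-u^2 + 4*u + 5) du = -36; the area of that piece is 36.
∫[-1,0] (-u^2 + 4*u + 5) du = 8/3.
Total area = 36 + 8/3 = 116/3.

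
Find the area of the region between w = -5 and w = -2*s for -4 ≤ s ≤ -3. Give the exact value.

12

On [-4, -3], (-5) - (-2*s) = 2*s - 5 is ≤ 0 throughout, so the area is a single integral of |2*s - 5|.
∫[-4,-3] (2*s - 5) ds = -12; the area of that piece is 12.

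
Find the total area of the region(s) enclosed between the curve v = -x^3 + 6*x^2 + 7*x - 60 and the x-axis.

The curve meets the x-axis where -x^3 + 6*x^2 + 7*x - 60 = 0, i.e. -(x - 5)*(x - 4)*(x + 3) = 0, at x = -3, 4, 5.
On [-3, 4] the curve lies below the axis; ∫[-3,4] (-x^3 + 6*x^2 + 7*x - 60) dx = -1029/4, giving area 1029/4.
On [4, 5] the curve lies above the axis; ∫[4,5] (-x^3 + 6*x^2 + 7*x - 60) dx = 5/4, giving area 5/4.
Total area = 1029/4 + 5/4 = 517/2.

517/2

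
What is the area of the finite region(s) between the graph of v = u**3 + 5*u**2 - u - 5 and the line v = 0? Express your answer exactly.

The curve meets the u-axis where u**3 + 5*u**2 - u - 5 = 0, i.e. (u - 1)*(u + 1)*(u + 5) = 0, at u = -5, -1, 1.
On [-5, -1] the curve lies above the axis; ∫[-5,-1] (u**3 + 5*u**2 - u - 5) du = 128/3, giving area 128/3.
On [-1, 1] the curve lies below the axis; ∫[-1,1] (u**3 + 5*u**2 - u - 5) du = -20/3, giving area 20/3.
Total area = 128/3 + 20/3 = 148/3.

148/3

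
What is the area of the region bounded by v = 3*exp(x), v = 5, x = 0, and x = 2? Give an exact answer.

The difference (3*exp(x)) - (5) = 3*exp(x) - 5 changes sign at x = log(5/3) inside [0, 2], so split the integral there.
∫[0,log(5/3)] (3*exp(x) - 5) dx = log(243/3125) + 2; the area of that piece is -2 + log(3125/243).
∫[log(5/3),2] (3*exp(x) - 5) dx = -15 - 5*log(3) + 5*log(5) + 3*exp(2).
Total area = (-2 + log(3125/243)) + (-15 - 5*log(3) + 5*log(5) + 3*exp(2)) = -17 - 10*log(3) + 10*log(5) + 3*exp(2).

-17 - 10*log(3) + 10*log(5) + 3*exp(2)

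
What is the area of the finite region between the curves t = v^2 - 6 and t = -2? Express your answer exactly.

32/3

Both boundary curves give t as a function of v, so integrate with respect to v. Setting them equal: v^2 - 4 = 0, i.e. (v - 2)*(v + 2) = 0, so they meet at v = -2, 2.
For v in [-2, 2], t = v^2 - 6 is on the left; area = ∫[-2,2] (-(v^2 - 4)) dv = 32/3.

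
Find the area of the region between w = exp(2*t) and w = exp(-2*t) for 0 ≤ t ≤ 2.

On [0, 2], (exp(2*t)) - (exp(-2*t)) = exp(2*t) - exp(-2*t) is ≥ 0 throughout, so the area is a single integral of |exp(2*t) - exp(-2*t)|.
∫[0,2] (exp(2*t) - exp(-2*t)) dt = -1 + exp(-4)/2 + exp(4)/2.

-1 + exp(-4)/2 + exp(4)/2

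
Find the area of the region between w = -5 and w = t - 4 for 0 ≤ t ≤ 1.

3/2

On [0, 1], (-5) - (t - 4) = -t - 1 is ≤ 0 throughout, so the area is a single integral of |-t - 1|.
∫[0,1] (-t - 1) dt = -3/2; the area of that piece is 3/2.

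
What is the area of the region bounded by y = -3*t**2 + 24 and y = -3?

Set the curves equal: -3*t**2 + 24 = -3, so -3*t**2 + 27 = 0, which factors as -3*(t - 3)*(t + 3) = 0. The curves meet at t = -3, 3.
On [-3, 3], y = -3*t**2 + 24 is on top; that piece has area ∫[-3,3] (-3*t**2 + 27) dt = 108.

108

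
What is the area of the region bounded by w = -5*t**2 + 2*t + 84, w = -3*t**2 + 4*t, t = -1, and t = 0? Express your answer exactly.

253/3

On [-1, 0], (-5*t**2 + 2*t + 84) - (-3*t**2 + 4*t) = -2*t**2 - 2*t + 84 is ≥ 0 throughout, so the area is a single integral of |-2*t**2 - 2*t + 84|.
∫[-1,0] (-2*t**2 - 2*t + 84) dt = 253/3.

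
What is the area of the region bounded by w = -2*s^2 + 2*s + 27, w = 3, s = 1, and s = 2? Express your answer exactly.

67/3

On [1, 2], (-2*s^2 + 2*s + 27) - (3) = -2*s^2 + 2*s + 24 is ≥ 0 throughout, so the area is a single integral of |-2*s^2 + 2*s + 24|.
∫[1,2] (-2*s^2 + 2*s + 24) ds = 67/3.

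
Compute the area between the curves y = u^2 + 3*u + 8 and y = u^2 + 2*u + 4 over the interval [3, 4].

15/2

On [3, 4], (u^2 + 3*u + 8) - (u^2 + 2*u + 4) = u + 4 is ≥ 0 throughout, so the area is a single integral of |u + 4|.
∫[3,4] (u + 4) du = 15/2.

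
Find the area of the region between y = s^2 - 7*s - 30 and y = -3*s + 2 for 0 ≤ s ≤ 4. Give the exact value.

416/3

On [0, 4], (s^2 - 7*s - 30) - (-3*s + 2) = s^2 - 4*s - 32 is ≤ 0 throughout, so the area is a single integral of |s^2 - 4*s - 32|.
∫[0,4] (s^2 - 4*s - 32) ds = -416/3; the area of that piece is 416/3.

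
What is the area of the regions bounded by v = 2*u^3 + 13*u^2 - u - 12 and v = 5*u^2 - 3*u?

71/3

Set the curves equal: 2*u^3 + 13*u^2 - u - 12 = 5*u^2 - 3*u, so 2*u^3 + 8*u^2 + 2*u - 12 = 0, which factors as 2*(u - 1)*(u + 2)*(u + 3) = 0. The curves meet at u = -3, -2, 1.
On [-3, -2], v = 2*u^3 + 13*u^2 - u - 12 is on top; that piece has area ∫[-3,-2] (2*u^3 + 8*u^2 + 2*u - 12) du = 7/6.
On [-2, 1], v = 5*u^2 - 3*u is on top; that piece has area ∫[-2,1] (-(2*u^3 + 8*u^2 + 2*u - 12)) du = 45/2.
Total enclosed area = 7/6 + 45/2 = 71/3.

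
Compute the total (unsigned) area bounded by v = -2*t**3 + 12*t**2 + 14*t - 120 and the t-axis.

The curve meets the t-axis where -2*t**3 + 12*t**2 + 14*t - 120 = 0, i.e. -2*(t - 5)*(t - 4)*(t + 3) = 0, at t = -3, 4, 5.
On [-3, 4] the curve lies below the axis; ∫[-3,4] (-2*t**3 + 12*t**2 + 14*t - 120) dt = -1029/2, giving area 1029/2.
On [4, 5] the curve lies above the axis; ∫[4,5] (-2*t**3 + 12*t**2 + 14*t - 120) dt = 5/2, giving area 5/2.
Total area = 1029/2 + 5/2 = 517.

517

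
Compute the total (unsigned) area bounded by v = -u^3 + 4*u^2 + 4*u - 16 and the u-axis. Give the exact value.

148/3

The curve meets the u-axis where -u^3 + 4*u^2 + 4*u - 16 = 0, i.e. -(u - 4)*(u - 2)*(u + 2) = 0, at u = -2, 2, 4.
On [-2, 2] the curve lies below the axis; ∫[-2,2] (-u^3 + 4*u^2 + 4*u - 16) du = -128/3, giving area 128/3.
On [2, 4] the curve lies above the axis; ∫[2,4] (-u^3 + 4*u^2 + 4*u - 16) du = 20/3, giving area 20/3.
Total area = 128/3 + 20/3 = 148/3.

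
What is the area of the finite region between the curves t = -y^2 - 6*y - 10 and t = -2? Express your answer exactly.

4/3

Both boundary curves give t as a function of y, so integrate with respect to y. Setting them equal: -y^2 - 6*y - 8 = 0, i.e. -(y + 2)*(y + 4) = 0, so they meet at y = -4, -2.
For y in [-4, -2], t = -y^2 - 6*y - 10 is on the right; area = ∫[-4,-2] (-y^2 - 6*y - 8) dy = 4/3.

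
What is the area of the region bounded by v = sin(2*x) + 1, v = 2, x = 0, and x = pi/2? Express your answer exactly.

-1 + pi/2

On [0, pi/2], (sin(2*x) + 1) - (2) = sin(2*x) - 1 is ≤ 0 throughout, so the area is a single integral of |sin(2*x) - 1|.
∫[0,pi/2] (sin(2*x) - 1) dx = 1 - pi/2; the area of that piece is -1 + pi/2.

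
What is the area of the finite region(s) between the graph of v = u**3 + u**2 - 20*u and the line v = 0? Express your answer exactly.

2521/12

The curve meets the u-axis where u**3 + u**2 - 20*u = 0, i.e. u*(u - 4)*(u + 5) = 0, at u = -5, 0, 4.
On [-5, 0] the curve lies above the axis; ∫[-5,0] (u**3 + u**2 - 20*u) du = 1625/12, giving area 1625/12.
On [0, 4] the curve lies below the axis; ∫[0,4] (u**3 + u**2 - 20*u) du = -224/3, giving area 224/3.
Total area = 1625/12 + 224/3 = 2521/12.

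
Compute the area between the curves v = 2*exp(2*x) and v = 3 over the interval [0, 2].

-8 - 7*log(2)/2 + log(6)/2 + 5*log(3)/2 + exp(4)

The difference (2*exp(2*x)) - (3) = 2*exp(2*x) - 3 changes sign at x = -log(2)/2 + log(3)/2 inside [0, 2], so split the integral there.
∫[0,-log(2)/2 + log(3)/2] (2*exp(2*x) - 3) dx = log(2*sqrt(6)/9) + 1/2; the area of that piece is -1/2 + log(3*sqrt(6)/4).
∫[-log(2)/2 + log(3)/2,2] (2*exp(2*x) - 3) dx = -15/2 - 3*log(2)/2 + 3*log(3)/2 + exp(4).
Total area = (-1/2 + log(3*sqrt(6)/4)) + (-15/2 - 3*log(2)/2 + 3*log(3)/2 + exp(4)) = -8 - 7*log(2)/2 + log(6)/2 + 5*log(3)/2 + exp(4).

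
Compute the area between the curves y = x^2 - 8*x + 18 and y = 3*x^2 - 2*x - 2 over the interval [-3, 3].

The difference (x^2 - 8*x + 18) - (3*x^2 - 2*x - 2) = -2*x^2 - 6*x + 20 changes sign at x = 2 inside [-3, 3], so split the integral there.
∫[-3,2] (-2*x^2 - 6*x + 20) dx = 275/3.
∫[2,3] (-2*x^2 - 6*x + 20) dx = -23/3; the area of that piece is 23/3.
Total area = 275/3 + 23/3 = 298/3.

298/3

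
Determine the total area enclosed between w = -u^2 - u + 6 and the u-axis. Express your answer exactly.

125/6

The curve meets the u-axis where -u^2 - u + 6 = 0, i.e. -(u - 2)*(u + 3) = 0, at u = -3, 2.
On [-3, 2] the curve lies above the axis; ∫[-3,2] (-u^2 - u + 6) du = 125/6, giving area 125/6.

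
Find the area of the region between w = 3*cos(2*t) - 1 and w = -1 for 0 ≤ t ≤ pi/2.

The difference (3*cos(2*t) - 1) - (-1) = 3*cos(2*t) changes sign at t = pi/4 inside [0, pi/2], so split the integral there.
∫[0,pi/4] (3*cos(2*t)) dt = 3/2.
∫[pi/4,pi/2] (3*cos(2*t)) dt = -3/2; the area of that piece is 3/2.
Total area = 3/2 + 3/2 = 3.

3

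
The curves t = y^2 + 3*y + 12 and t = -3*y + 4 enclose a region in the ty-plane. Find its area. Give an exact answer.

Both boundary curves give t as a function of y, so integrate with respect to y. Setting them equal: y^2 + 6*y + 8 = 0, i.e. (y + 2)*(y + 4) = 0, so they meet at y = -4, -2.
For y in [-4, -2], t = y^2 + 3*y + 12 is on the left; area = ∫[-4,-2] (-(y^2 + 6*y + 8)) dy = 4/3.

4/3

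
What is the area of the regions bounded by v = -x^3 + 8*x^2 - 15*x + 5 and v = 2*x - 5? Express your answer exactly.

Set the curves equal: -x^3 + 8*x^2 - 15*x + 5 = 2*x - 5, so -x^3 + 8*x^2 - 17*x + 10 = 0, which factors as -(x - 5)*(x - 2)*(x - 1) = 0. The curves meet at x = 1, 2, 5.
On [1, 2], v = 2*x - 5 is on top; that piece has area ∫[1,2] (-(-x^3 + 8*x^2 - 17*x + 10)) dx = 7/12.
On [2, 5], v = -x^3 + 8*x^2 - 15*x + 5 is on top; that piece has area ∫[2,5] (-x^3 + 8*x^2 - 17*x + 10) dx = 45/4.
Total enclosed area = 7/12 + 45/4 = 71/6.

71/6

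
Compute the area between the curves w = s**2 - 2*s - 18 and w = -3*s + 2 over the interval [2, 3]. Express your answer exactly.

67/6

On [2, 3], (s**2 - 2*s - 18) - (-3*s + 2) = s**2 + s - 20 is ≤ 0 throughout, so the area is a single integral of |s**2 + s - 20|.
∫[2,3] (s**2 + s - 20) ds = -67/6; the area of that piece is 67/6.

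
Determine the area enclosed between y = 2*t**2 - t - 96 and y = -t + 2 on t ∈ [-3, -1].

536/3

On [-3, -1], (2*t**2 - t - 96) - (-t + 2) = 2*t**2 - 98 is ≤ 0 throughout, so the area is a single integral of |2*t**2 - 98|.
∫[-3,-1] (2*t**2 - 98) dt = -536/3; the area of that piece is 536/3.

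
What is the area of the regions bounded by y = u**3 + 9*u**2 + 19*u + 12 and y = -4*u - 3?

Set the curves equal: u**3 + 9*u**2 + 19*u + 12 = -4*u - 3, so u**3 + 9*u**2 + 23*u + 15 = 0, which factors as (u + 1)*(u + 3)*(u + 5) = 0. The curves meet at u = -5, -3, -1.
On [-5, -3], y = u**3 + 9*u**2 + 19*u + 12 is on top; that piece has area ∫[-5,-3] (u**3 + 9*u**2 + 23*u + 15) du = 4.
On [-3, -1], y = -4*u - 3 is on top; that piece has area ∫[-3,-1] (-(u**3 + 9*u**2 + 23*u + 15)) du = 4.
Total enclosed area = 4 + 4 = 8.

8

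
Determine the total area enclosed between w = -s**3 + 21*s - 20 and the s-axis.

The curve meets the s-axis where -s**3 + 21*s - 20 = 0, i.e. -(s - 4)*(s - 1)*(s + 5) = 0, at s = -5, 1, 4.
On [-5, 1] the curve lies below the axis; ∫[-5,1] (-s**3 + 21*s - 20) ds = -216, giving area 216.
On [1, 4] the curve lies above the axis; ∫[1,4] (-s**3 + 21*s - 20) ds = 135/4, giving area 135/4.
Total area = 216 + 135/4 = 999/4.

999/4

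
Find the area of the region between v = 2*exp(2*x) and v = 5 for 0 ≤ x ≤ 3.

The difference (2*exp(2*x)) - (5) = 2*exp(2*x) - 5 changes sign at x = -log(2)/2 + log(5)/2 inside [0, 3], so split the integral there.
∫[0,-log(2)/2 + log(5)/2] (2*exp(2*x) - 5) dx = log(4*sqrt(10)/125) + 3/2; the area of that piece is -3/2 + log(25*sqrt(10)/8).
∫[-log(2)/2 + log(5)/2,3] (2*exp(2*x) - 5) dx = -35/2 - 5*log(2)/2 + 5*log(5)/2 + exp(6).
Total area = (-3/2 + log(25*sqrt(10)/8)) + (-35/2 - 5*log(2)/2 + 5*log(5)/2 + exp(6)) = -19 - 11*log(2)/2 + log(10)/2 + 9*log(5)/2 + exp(6).

-19 - 11*log(2)/2 + log(10)/2 + 9*log(5)/2 + exp(6)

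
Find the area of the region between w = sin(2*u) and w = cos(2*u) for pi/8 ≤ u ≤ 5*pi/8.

On [pi/8, 5*pi/8], (sin(2*u)) - (cos(2*u)) = sin(2*u) - cos(2*u) is ≥ 0 throughout, so the area is a single integral of |sin(2*u) - cos(2*u)|.
∫[pi/8,5*pi/8] (sin(2*u) - cos(2*u)) du = sqrt(2).

sqrt(2)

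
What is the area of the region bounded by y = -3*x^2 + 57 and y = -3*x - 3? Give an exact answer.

Set the curves equal: -3*x^2 + 57 = -3*x - 3, so -3*x^2 + 3*x + 60 = 0, which factors as -3*(x - 5)*(x + 4) = 0. The curves meet at x = -4, 5.
On [-4, 5], y = -3*x^2 + 57 is on top; that piece has area ∫[-4,5] (-3*x^2 + 3*x + 60) dx = 729/2.

729/2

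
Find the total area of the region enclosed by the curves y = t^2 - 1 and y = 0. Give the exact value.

4/3

Set the curves equal: t^2 - 1 = 0, so t^2 - 1 = 0, which factors as (t - 1)*(t + 1) = 0. The curves meet at t = -1, 1.
On [-1, 1], y = 0 is on top; that piece has area ∫[-1,1] (-(t^2 - 1)) dt = 4/3.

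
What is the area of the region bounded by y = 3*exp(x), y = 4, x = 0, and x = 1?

The difference (3*exp(x)) - (4) = 3*exp(x) - 4 changes sign at x = log(4/3) inside [0, 1], so split the integral there.
∫[0,log(4/3)] (3*exp(x) - 4) dx = log(81/256) + 1; the area of that piece is -1 + log(256/81).
∫[log(4/3),1] (3*exp(x) - 4) dx = -8 - 4*log(3) + 8*log(2) + 3*exp(1).
Total area = (-1 + log(256/81)) + (-8 - 4*log(3) + 8*log(2) + 3*exp(1)) = -9 - 8*log(3) + 3*exp(1) + 16*log(2).

-9 - 8*log(3) + 3*exp(1) + 16*log(2)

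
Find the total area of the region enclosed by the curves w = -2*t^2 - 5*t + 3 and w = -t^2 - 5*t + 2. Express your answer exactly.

Set the curves equal: -2*t^2 - 5*t + 3 = -t^2 - 5*t + 2, so -t^2 + 1 = 0, which factors as -(t - 1)*(t + 1) = 0. The curves meet at t = -1, 1.
On [-1, 1], w = -2*t^2 - 5*t + 3 is on top; that piece has area ∫[-1,1] (-t^2 + 1) dt = 4/3.

4/3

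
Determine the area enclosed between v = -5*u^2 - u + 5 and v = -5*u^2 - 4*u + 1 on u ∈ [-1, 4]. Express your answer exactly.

On [-1, 4], (-5*u^2 - u + 5) - (-5*u^2 - 4*u + 1) = 3*u + 4 is ≥ 0 throughout, so the area is a single integral of |3*u + 4|.
∫[-1,4] (3*u + 4) du = 85/2.

85/2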